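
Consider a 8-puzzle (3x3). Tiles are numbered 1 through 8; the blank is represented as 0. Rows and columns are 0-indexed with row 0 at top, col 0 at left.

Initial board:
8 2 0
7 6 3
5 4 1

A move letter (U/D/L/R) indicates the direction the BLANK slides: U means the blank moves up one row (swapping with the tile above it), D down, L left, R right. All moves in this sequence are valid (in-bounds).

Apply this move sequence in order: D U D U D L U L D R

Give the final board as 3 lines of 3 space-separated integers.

After move 1 (D):
8 2 3
7 6 0
5 4 1

After move 2 (U):
8 2 0
7 6 3
5 4 1

After move 3 (D):
8 2 3
7 6 0
5 4 1

After move 4 (U):
8 2 0
7 6 3
5 4 1

After move 5 (D):
8 2 3
7 6 0
5 4 1

After move 6 (L):
8 2 3
7 0 6
5 4 1

After move 7 (U):
8 0 3
7 2 6
5 4 1

After move 8 (L):
0 8 3
7 2 6
5 4 1

After move 9 (D):
7 8 3
0 2 6
5 4 1

After move 10 (R):
7 8 3
2 0 6
5 4 1

Answer: 7 8 3
2 0 6
5 4 1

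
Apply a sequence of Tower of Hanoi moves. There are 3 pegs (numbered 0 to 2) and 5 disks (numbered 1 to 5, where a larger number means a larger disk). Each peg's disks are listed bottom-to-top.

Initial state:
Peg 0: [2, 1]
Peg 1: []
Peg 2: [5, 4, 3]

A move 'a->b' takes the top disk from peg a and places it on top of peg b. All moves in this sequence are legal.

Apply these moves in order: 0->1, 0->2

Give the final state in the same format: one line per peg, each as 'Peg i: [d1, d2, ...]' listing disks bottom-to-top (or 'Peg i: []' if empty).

After move 1 (0->1):
Peg 0: [2]
Peg 1: [1]
Peg 2: [5, 4, 3]

After move 2 (0->2):
Peg 0: []
Peg 1: [1]
Peg 2: [5, 4, 3, 2]

Answer: Peg 0: []
Peg 1: [1]
Peg 2: [5, 4, 3, 2]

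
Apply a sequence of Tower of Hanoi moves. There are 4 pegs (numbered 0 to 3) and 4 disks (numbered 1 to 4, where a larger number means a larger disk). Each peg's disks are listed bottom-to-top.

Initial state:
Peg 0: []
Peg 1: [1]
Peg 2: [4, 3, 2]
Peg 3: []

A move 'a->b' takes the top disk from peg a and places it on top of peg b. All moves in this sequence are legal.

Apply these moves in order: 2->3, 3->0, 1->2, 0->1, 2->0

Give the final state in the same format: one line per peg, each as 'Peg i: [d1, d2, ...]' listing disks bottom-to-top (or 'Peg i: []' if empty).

After move 1 (2->3):
Peg 0: []
Peg 1: [1]
Peg 2: [4, 3]
Peg 3: [2]

After move 2 (3->0):
Peg 0: [2]
Peg 1: [1]
Peg 2: [4, 3]
Peg 3: []

After move 3 (1->2):
Peg 0: [2]
Peg 1: []
Peg 2: [4, 3, 1]
Peg 3: []

After move 4 (0->1):
Peg 0: []
Peg 1: [2]
Peg 2: [4, 3, 1]
Peg 3: []

After move 5 (2->0):
Peg 0: [1]
Peg 1: [2]
Peg 2: [4, 3]
Peg 3: []

Answer: Peg 0: [1]
Peg 1: [2]
Peg 2: [4, 3]
Peg 3: []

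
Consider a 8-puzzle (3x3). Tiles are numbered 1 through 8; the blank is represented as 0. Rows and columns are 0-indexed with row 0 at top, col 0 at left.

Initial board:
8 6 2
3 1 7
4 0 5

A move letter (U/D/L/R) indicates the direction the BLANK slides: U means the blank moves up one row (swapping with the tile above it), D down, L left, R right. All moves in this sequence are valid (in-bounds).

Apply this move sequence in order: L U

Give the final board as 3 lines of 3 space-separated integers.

Answer: 8 6 2
0 1 7
3 4 5

Derivation:
After move 1 (L):
8 6 2
3 1 7
0 4 5

After move 2 (U):
8 6 2
0 1 7
3 4 5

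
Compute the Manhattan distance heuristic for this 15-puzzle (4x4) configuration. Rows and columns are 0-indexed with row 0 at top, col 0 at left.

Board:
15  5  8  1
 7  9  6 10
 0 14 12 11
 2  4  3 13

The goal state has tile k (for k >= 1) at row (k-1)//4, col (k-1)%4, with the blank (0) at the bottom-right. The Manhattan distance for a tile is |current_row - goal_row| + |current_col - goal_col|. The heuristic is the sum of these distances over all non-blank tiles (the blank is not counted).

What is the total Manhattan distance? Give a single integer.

Answer: 38

Derivation:
Tile 15: at (0,0), goal (3,2), distance |0-3|+|0-2| = 5
Tile 5: at (0,1), goal (1,0), distance |0-1|+|1-0| = 2
Tile 8: at (0,2), goal (1,3), distance |0-1|+|2-3| = 2
Tile 1: at (0,3), goal (0,0), distance |0-0|+|3-0| = 3
Tile 7: at (1,0), goal (1,2), distance |1-1|+|0-2| = 2
Tile 9: at (1,1), goal (2,0), distance |1-2|+|1-0| = 2
Tile 6: at (1,2), goal (1,1), distance |1-1|+|2-1| = 1
Tile 10: at (1,3), goal (2,1), distance |1-2|+|3-1| = 3
Tile 14: at (2,1), goal (3,1), distance |2-3|+|1-1| = 1
Tile 12: at (2,2), goal (2,3), distance |2-2|+|2-3| = 1
Tile 11: at (2,3), goal (2,2), distance |2-2|+|3-2| = 1
Tile 2: at (3,0), goal (0,1), distance |3-0|+|0-1| = 4
Tile 4: at (3,1), goal (0,3), distance |3-0|+|1-3| = 5
Tile 3: at (3,2), goal (0,2), distance |3-0|+|2-2| = 3
Tile 13: at (3,3), goal (3,0), distance |3-3|+|3-0| = 3
Sum: 5 + 2 + 2 + 3 + 2 + 2 + 1 + 3 + 1 + 1 + 1 + 4 + 5 + 3 + 3 = 38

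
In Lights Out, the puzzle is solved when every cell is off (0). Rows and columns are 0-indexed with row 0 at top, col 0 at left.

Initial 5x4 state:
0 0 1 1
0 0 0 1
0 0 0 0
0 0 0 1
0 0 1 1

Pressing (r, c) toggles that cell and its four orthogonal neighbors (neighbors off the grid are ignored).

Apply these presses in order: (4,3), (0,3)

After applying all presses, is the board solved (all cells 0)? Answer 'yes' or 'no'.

Answer: yes

Derivation:
After press 1 at (4,3):
0 0 1 1
0 0 0 1
0 0 0 0
0 0 0 0
0 0 0 0

After press 2 at (0,3):
0 0 0 0
0 0 0 0
0 0 0 0
0 0 0 0
0 0 0 0

Lights still on: 0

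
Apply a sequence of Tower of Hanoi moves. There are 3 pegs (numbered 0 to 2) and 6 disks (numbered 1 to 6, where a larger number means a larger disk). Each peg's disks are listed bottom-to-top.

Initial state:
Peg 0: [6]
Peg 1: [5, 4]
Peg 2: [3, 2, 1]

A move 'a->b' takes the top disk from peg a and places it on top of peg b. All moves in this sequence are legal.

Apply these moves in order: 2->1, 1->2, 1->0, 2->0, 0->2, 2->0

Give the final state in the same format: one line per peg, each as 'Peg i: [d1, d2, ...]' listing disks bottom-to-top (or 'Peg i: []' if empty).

Answer: Peg 0: [6, 4, 1]
Peg 1: [5]
Peg 2: [3, 2]

Derivation:
After move 1 (2->1):
Peg 0: [6]
Peg 1: [5, 4, 1]
Peg 2: [3, 2]

After move 2 (1->2):
Peg 0: [6]
Peg 1: [5, 4]
Peg 2: [3, 2, 1]

After move 3 (1->0):
Peg 0: [6, 4]
Peg 1: [5]
Peg 2: [3, 2, 1]

After move 4 (2->0):
Peg 0: [6, 4, 1]
Peg 1: [5]
Peg 2: [3, 2]

After move 5 (0->2):
Peg 0: [6, 4]
Peg 1: [5]
Peg 2: [3, 2, 1]

After move 6 (2->0):
Peg 0: [6, 4, 1]
Peg 1: [5]
Peg 2: [3, 2]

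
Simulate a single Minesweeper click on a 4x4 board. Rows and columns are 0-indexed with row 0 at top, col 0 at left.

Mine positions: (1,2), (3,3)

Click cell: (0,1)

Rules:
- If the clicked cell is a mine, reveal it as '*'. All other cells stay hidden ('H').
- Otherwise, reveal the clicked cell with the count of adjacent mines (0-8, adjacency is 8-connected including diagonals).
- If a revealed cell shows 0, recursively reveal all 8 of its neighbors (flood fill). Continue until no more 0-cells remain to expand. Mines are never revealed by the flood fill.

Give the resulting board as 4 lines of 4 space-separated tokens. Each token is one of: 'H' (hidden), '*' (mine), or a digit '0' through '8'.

H 1 H H
H H H H
H H H H
H H H H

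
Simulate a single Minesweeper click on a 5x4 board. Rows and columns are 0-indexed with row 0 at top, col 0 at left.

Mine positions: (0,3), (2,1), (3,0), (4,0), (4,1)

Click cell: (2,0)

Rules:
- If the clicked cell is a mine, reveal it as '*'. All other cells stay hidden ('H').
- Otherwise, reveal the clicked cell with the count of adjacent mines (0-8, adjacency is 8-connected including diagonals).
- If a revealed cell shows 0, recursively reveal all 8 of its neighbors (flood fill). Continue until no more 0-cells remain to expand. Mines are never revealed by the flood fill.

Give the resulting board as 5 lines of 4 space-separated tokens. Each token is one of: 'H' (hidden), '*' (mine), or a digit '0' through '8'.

H H H H
H H H H
2 H H H
H H H H
H H H H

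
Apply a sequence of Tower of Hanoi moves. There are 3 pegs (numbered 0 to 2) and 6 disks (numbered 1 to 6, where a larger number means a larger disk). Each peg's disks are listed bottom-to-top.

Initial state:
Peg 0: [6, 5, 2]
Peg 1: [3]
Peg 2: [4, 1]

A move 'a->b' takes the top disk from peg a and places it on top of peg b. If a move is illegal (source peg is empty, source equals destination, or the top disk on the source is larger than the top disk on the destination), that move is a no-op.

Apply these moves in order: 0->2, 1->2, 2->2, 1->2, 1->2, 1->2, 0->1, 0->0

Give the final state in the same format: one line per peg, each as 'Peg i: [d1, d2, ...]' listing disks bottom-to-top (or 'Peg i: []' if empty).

After move 1 (0->2):
Peg 0: [6, 5, 2]
Peg 1: [3]
Peg 2: [4, 1]

After move 2 (1->2):
Peg 0: [6, 5, 2]
Peg 1: [3]
Peg 2: [4, 1]

After move 3 (2->2):
Peg 0: [6, 5, 2]
Peg 1: [3]
Peg 2: [4, 1]

After move 4 (1->2):
Peg 0: [6, 5, 2]
Peg 1: [3]
Peg 2: [4, 1]

After move 5 (1->2):
Peg 0: [6, 5, 2]
Peg 1: [3]
Peg 2: [4, 1]

After move 6 (1->2):
Peg 0: [6, 5, 2]
Peg 1: [3]
Peg 2: [4, 1]

After move 7 (0->1):
Peg 0: [6, 5]
Peg 1: [3, 2]
Peg 2: [4, 1]

After move 8 (0->0):
Peg 0: [6, 5]
Peg 1: [3, 2]
Peg 2: [4, 1]

Answer: Peg 0: [6, 5]
Peg 1: [3, 2]
Peg 2: [4, 1]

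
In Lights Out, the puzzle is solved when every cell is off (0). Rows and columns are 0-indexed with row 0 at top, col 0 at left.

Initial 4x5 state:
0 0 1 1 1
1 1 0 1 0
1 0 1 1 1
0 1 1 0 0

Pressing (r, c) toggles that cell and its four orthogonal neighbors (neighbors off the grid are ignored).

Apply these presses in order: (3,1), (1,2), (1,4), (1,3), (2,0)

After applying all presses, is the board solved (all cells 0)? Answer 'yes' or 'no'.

Answer: yes

Derivation:
After press 1 at (3,1):
0 0 1 1 1
1 1 0 1 0
1 1 1 1 1
1 0 0 0 0

After press 2 at (1,2):
0 0 0 1 1
1 0 1 0 0
1 1 0 1 1
1 0 0 0 0

After press 3 at (1,4):
0 0 0 1 0
1 0 1 1 1
1 1 0 1 0
1 0 0 0 0

After press 4 at (1,3):
0 0 0 0 0
1 0 0 0 0
1 1 0 0 0
1 0 0 0 0

After press 5 at (2,0):
0 0 0 0 0
0 0 0 0 0
0 0 0 0 0
0 0 0 0 0

Lights still on: 0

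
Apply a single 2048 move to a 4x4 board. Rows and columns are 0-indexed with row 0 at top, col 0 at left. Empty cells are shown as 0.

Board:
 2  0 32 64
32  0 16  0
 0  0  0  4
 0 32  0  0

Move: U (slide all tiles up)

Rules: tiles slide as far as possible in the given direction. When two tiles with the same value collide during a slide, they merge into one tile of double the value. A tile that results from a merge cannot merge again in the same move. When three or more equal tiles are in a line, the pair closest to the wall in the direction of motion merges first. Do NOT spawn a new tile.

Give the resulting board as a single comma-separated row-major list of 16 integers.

Slide up:
col 0: [2, 32, 0, 0] -> [2, 32, 0, 0]
col 1: [0, 0, 0, 32] -> [32, 0, 0, 0]
col 2: [32, 16, 0, 0] -> [32, 16, 0, 0]
col 3: [64, 0, 4, 0] -> [64, 4, 0, 0]

Answer: 2, 32, 32, 64, 32, 0, 16, 4, 0, 0, 0, 0, 0, 0, 0, 0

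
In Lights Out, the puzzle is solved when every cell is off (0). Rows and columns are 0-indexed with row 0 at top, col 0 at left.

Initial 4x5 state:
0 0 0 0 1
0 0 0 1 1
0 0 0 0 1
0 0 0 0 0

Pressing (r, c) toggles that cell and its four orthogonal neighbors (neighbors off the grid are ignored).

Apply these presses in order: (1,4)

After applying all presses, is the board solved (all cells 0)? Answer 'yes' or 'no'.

After press 1 at (1,4):
0 0 0 0 0
0 0 0 0 0
0 0 0 0 0
0 0 0 0 0

Lights still on: 0

Answer: yes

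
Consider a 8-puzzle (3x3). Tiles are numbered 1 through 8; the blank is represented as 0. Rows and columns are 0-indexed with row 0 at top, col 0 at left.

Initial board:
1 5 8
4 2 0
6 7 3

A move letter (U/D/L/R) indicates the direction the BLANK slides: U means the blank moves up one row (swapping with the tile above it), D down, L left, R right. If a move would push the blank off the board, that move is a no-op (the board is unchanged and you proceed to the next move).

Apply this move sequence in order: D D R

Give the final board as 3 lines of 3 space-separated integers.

Answer: 1 5 8
4 2 3
6 7 0

Derivation:
After move 1 (D):
1 5 8
4 2 3
6 7 0

After move 2 (D):
1 5 8
4 2 3
6 7 0

After move 3 (R):
1 5 8
4 2 3
6 7 0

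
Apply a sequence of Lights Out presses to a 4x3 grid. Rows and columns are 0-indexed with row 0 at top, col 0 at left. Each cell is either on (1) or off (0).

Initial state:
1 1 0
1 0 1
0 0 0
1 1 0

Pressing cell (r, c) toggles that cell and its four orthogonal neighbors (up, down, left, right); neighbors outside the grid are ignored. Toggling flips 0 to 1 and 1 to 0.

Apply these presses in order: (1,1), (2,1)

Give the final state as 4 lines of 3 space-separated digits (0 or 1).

Answer: 1 0 0
0 0 0
1 0 1
1 0 0

Derivation:
After press 1 at (1,1):
1 0 0
0 1 0
0 1 0
1 1 0

After press 2 at (2,1):
1 0 0
0 0 0
1 0 1
1 0 0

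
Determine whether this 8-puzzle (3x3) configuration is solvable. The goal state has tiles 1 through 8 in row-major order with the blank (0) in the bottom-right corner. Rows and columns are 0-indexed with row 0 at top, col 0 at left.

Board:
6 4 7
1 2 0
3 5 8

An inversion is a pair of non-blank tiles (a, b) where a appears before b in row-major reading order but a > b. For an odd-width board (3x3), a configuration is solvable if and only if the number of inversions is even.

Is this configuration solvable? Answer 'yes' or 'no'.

Answer: yes

Derivation:
Inversions (pairs i<j in row-major order where tile[i] > tile[j] > 0): 12
12 is even, so the puzzle is solvable.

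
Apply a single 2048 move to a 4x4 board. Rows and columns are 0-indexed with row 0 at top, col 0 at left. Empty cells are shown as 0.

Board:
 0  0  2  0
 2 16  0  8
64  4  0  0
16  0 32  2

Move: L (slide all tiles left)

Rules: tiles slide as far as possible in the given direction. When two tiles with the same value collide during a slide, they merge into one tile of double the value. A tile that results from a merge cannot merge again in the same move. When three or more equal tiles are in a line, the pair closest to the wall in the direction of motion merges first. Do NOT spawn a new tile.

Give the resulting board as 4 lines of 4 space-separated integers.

Answer:  2  0  0  0
 2 16  8  0
64  4  0  0
16 32  2  0

Derivation:
Slide left:
row 0: [0, 0, 2, 0] -> [2, 0, 0, 0]
row 1: [2, 16, 0, 8] -> [2, 16, 8, 0]
row 2: [64, 4, 0, 0] -> [64, 4, 0, 0]
row 3: [16, 0, 32, 2] -> [16, 32, 2, 0]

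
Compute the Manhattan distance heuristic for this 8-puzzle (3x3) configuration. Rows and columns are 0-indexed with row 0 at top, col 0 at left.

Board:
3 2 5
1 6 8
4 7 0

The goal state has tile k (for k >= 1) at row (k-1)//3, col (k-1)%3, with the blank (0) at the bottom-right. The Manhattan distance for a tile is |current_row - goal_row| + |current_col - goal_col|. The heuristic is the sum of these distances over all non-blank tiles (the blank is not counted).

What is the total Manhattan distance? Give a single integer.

Tile 3: (0,0)->(0,2) = 2
Tile 2: (0,1)->(0,1) = 0
Tile 5: (0,2)->(1,1) = 2
Tile 1: (1,0)->(0,0) = 1
Tile 6: (1,1)->(1,2) = 1
Tile 8: (1,2)->(2,1) = 2
Tile 4: (2,0)->(1,0) = 1
Tile 7: (2,1)->(2,0) = 1
Sum: 2 + 0 + 2 + 1 + 1 + 2 + 1 + 1 = 10

Answer: 10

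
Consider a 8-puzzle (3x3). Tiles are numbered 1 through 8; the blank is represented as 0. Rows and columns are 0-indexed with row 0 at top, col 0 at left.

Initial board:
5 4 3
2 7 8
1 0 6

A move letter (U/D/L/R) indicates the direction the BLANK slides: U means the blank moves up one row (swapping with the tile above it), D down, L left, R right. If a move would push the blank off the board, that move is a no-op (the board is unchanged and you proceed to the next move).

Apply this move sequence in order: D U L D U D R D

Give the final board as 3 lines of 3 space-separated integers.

After move 1 (D):
5 4 3
2 7 8
1 0 6

After move 2 (U):
5 4 3
2 0 8
1 7 6

After move 3 (L):
5 4 3
0 2 8
1 7 6

After move 4 (D):
5 4 3
1 2 8
0 7 6

After move 5 (U):
5 4 3
0 2 8
1 7 6

After move 6 (D):
5 4 3
1 2 8
0 7 6

After move 7 (R):
5 4 3
1 2 8
7 0 6

After move 8 (D):
5 4 3
1 2 8
7 0 6

Answer: 5 4 3
1 2 8
7 0 6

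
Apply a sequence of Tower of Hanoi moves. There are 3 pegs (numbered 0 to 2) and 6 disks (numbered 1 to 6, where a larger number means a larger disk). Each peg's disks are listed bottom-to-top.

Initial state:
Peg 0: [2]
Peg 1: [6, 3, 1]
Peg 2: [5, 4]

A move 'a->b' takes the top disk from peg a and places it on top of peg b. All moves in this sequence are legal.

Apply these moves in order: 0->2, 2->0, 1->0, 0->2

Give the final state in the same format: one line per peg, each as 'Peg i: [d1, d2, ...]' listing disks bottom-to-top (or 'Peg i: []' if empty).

Answer: Peg 0: [2]
Peg 1: [6, 3]
Peg 2: [5, 4, 1]

Derivation:
After move 1 (0->2):
Peg 0: []
Peg 1: [6, 3, 1]
Peg 2: [5, 4, 2]

After move 2 (2->0):
Peg 0: [2]
Peg 1: [6, 3, 1]
Peg 2: [5, 4]

After move 3 (1->0):
Peg 0: [2, 1]
Peg 1: [6, 3]
Peg 2: [5, 4]

After move 4 (0->2):
Peg 0: [2]
Peg 1: [6, 3]
Peg 2: [5, 4, 1]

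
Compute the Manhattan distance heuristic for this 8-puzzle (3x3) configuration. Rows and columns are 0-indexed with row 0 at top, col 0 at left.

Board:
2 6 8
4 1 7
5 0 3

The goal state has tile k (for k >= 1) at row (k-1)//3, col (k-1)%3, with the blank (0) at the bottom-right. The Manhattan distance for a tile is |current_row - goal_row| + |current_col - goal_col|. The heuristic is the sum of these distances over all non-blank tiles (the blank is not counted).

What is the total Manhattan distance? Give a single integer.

Answer: 15

Derivation:
Tile 2: at (0,0), goal (0,1), distance |0-0|+|0-1| = 1
Tile 6: at (0,1), goal (1,2), distance |0-1|+|1-2| = 2
Tile 8: at (0,2), goal (2,1), distance |0-2|+|2-1| = 3
Tile 4: at (1,0), goal (1,0), distance |1-1|+|0-0| = 0
Tile 1: at (1,1), goal (0,0), distance |1-0|+|1-0| = 2
Tile 7: at (1,2), goal (2,0), distance |1-2|+|2-0| = 3
Tile 5: at (2,0), goal (1,1), distance |2-1|+|0-1| = 2
Tile 3: at (2,2), goal (0,2), distance |2-0|+|2-2| = 2
Sum: 1 + 2 + 3 + 0 + 2 + 3 + 2 + 2 = 15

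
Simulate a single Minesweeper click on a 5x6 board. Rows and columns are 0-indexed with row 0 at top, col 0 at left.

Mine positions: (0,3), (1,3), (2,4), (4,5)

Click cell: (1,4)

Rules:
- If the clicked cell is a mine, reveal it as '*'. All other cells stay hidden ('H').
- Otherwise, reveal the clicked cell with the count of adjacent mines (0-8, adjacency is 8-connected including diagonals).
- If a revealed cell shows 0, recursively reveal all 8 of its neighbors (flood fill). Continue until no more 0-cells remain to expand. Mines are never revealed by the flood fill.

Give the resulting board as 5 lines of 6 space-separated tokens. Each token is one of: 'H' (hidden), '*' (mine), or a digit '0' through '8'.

H H H H H H
H H H H 3 H
H H H H H H
H H H H H H
H H H H H H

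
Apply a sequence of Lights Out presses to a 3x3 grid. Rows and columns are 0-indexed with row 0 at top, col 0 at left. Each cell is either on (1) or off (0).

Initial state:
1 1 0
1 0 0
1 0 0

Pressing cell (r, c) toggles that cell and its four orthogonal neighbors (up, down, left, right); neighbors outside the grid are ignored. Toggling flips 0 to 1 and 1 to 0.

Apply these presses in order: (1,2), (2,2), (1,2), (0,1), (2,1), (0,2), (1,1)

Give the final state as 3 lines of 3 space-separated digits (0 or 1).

After press 1 at (1,2):
1 1 1
1 1 1
1 0 1

After press 2 at (2,2):
1 1 1
1 1 0
1 1 0

After press 3 at (1,2):
1 1 0
1 0 1
1 1 1

After press 4 at (0,1):
0 0 1
1 1 1
1 1 1

After press 5 at (2,1):
0 0 1
1 0 1
0 0 0

After press 6 at (0,2):
0 1 0
1 0 0
0 0 0

After press 7 at (1,1):
0 0 0
0 1 1
0 1 0

Answer: 0 0 0
0 1 1
0 1 0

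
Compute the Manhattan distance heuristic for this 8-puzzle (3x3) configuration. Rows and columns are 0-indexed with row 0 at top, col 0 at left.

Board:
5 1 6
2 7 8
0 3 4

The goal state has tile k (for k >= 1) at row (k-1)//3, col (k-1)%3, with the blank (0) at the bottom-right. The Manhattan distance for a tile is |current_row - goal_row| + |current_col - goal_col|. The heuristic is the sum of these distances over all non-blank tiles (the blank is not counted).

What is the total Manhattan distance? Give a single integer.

Answer: 16

Derivation:
Tile 5: at (0,0), goal (1,1), distance |0-1|+|0-1| = 2
Tile 1: at (0,1), goal (0,0), distance |0-0|+|1-0| = 1
Tile 6: at (0,2), goal (1,2), distance |0-1|+|2-2| = 1
Tile 2: at (1,0), goal (0,1), distance |1-0|+|0-1| = 2
Tile 7: at (1,1), goal (2,0), distance |1-2|+|1-0| = 2
Tile 8: at (1,2), goal (2,1), distance |1-2|+|2-1| = 2
Tile 3: at (2,1), goal (0,2), distance |2-0|+|1-2| = 3
Tile 4: at (2,2), goal (1,0), distance |2-1|+|2-0| = 3
Sum: 2 + 1 + 1 + 2 + 2 + 2 + 3 + 3 = 16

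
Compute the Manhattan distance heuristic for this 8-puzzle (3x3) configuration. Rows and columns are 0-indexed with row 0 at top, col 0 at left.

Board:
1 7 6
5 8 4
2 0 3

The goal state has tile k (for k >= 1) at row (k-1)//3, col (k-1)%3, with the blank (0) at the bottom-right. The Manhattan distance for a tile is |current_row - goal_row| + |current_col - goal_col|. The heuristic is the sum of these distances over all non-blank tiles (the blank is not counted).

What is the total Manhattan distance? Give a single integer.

Tile 1: (0,0)->(0,0) = 0
Tile 7: (0,1)->(2,0) = 3
Tile 6: (0,2)->(1,2) = 1
Tile 5: (1,0)->(1,1) = 1
Tile 8: (1,1)->(2,1) = 1
Tile 4: (1,2)->(1,0) = 2
Tile 2: (2,0)->(0,1) = 3
Tile 3: (2,2)->(0,2) = 2
Sum: 0 + 3 + 1 + 1 + 1 + 2 + 3 + 2 = 13

Answer: 13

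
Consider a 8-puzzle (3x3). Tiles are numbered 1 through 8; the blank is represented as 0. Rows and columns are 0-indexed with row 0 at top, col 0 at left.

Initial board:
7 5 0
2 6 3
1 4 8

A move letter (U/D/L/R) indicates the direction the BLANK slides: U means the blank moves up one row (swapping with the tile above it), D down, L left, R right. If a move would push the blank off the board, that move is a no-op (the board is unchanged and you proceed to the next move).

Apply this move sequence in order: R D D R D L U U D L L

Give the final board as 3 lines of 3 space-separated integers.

After move 1 (R):
7 5 0
2 6 3
1 4 8

After move 2 (D):
7 5 3
2 6 0
1 4 8

After move 3 (D):
7 5 3
2 6 8
1 4 0

After move 4 (R):
7 5 3
2 6 8
1 4 0

After move 5 (D):
7 5 3
2 6 8
1 4 0

After move 6 (L):
7 5 3
2 6 8
1 0 4

After move 7 (U):
7 5 3
2 0 8
1 6 4

After move 8 (U):
7 0 3
2 5 8
1 6 4

After move 9 (D):
7 5 3
2 0 8
1 6 4

After move 10 (L):
7 5 3
0 2 8
1 6 4

After move 11 (L):
7 5 3
0 2 8
1 6 4

Answer: 7 5 3
0 2 8
1 6 4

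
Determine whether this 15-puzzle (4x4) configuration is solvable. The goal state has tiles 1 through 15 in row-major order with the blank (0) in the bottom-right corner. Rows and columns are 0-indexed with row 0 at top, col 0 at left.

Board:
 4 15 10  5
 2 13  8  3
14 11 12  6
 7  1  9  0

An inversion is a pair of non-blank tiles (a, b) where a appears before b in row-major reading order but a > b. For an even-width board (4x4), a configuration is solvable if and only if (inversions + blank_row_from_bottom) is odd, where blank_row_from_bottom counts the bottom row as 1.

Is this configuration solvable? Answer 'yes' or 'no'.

Inversions: 57
Blank is in row 3 (0-indexed from top), which is row 1 counting from the bottom (bottom = 1).
57 + 1 = 58, which is even, so the puzzle is not solvable.

Answer: no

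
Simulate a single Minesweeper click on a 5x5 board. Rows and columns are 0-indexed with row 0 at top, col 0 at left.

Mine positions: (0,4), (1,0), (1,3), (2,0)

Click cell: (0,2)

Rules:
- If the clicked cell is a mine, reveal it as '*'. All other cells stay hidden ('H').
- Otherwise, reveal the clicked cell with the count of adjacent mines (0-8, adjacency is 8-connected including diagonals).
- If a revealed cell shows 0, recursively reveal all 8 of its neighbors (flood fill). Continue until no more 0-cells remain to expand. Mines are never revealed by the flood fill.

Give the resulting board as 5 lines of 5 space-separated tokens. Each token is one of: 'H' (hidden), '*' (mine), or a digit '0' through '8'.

H H 1 H H
H H H H H
H H H H H
H H H H H
H H H H H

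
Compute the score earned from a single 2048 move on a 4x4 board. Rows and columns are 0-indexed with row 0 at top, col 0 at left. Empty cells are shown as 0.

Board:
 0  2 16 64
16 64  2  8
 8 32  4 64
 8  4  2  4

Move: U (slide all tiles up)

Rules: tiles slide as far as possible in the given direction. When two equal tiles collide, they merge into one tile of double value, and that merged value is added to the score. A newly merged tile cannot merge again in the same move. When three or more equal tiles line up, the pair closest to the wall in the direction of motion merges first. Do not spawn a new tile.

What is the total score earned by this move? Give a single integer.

Answer: 16

Derivation:
Slide up:
col 0: [0, 16, 8, 8] -> [16, 16, 0, 0]  score +16 (running 16)
col 1: [2, 64, 32, 4] -> [2, 64, 32, 4]  score +0 (running 16)
col 2: [16, 2, 4, 2] -> [16, 2, 4, 2]  score +0 (running 16)
col 3: [64, 8, 64, 4] -> [64, 8, 64, 4]  score +0 (running 16)
Board after move:
16  2 16 64
16 64  2  8
 0 32  4 64
 0  4  2  4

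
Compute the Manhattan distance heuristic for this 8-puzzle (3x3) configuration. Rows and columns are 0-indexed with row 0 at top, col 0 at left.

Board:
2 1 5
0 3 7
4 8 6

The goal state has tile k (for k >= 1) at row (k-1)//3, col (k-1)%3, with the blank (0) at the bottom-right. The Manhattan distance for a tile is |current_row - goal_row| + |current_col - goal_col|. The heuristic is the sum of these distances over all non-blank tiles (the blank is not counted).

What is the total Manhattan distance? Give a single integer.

Answer: 11

Derivation:
Tile 2: (0,0)->(0,1) = 1
Tile 1: (0,1)->(0,0) = 1
Tile 5: (0,2)->(1,1) = 2
Tile 3: (1,1)->(0,2) = 2
Tile 7: (1,2)->(2,0) = 3
Tile 4: (2,0)->(1,0) = 1
Tile 8: (2,1)->(2,1) = 0
Tile 6: (2,2)->(1,2) = 1
Sum: 1 + 1 + 2 + 2 + 3 + 1 + 0 + 1 = 11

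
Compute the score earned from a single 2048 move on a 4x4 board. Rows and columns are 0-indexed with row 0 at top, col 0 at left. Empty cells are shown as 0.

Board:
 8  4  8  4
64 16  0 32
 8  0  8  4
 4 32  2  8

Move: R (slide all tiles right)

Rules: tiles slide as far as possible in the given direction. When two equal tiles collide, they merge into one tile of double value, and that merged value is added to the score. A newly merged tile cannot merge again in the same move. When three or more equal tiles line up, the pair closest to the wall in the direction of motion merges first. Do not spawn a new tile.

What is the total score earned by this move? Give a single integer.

Slide right:
row 0: [8, 4, 8, 4] -> [8, 4, 8, 4]  score +0 (running 0)
row 1: [64, 16, 0, 32] -> [0, 64, 16, 32]  score +0 (running 0)
row 2: [8, 0, 8, 4] -> [0, 0, 16, 4]  score +16 (running 16)
row 3: [4, 32, 2, 8] -> [4, 32, 2, 8]  score +0 (running 16)
Board after move:
 8  4  8  4
 0 64 16 32
 0  0 16  4
 4 32  2  8

Answer: 16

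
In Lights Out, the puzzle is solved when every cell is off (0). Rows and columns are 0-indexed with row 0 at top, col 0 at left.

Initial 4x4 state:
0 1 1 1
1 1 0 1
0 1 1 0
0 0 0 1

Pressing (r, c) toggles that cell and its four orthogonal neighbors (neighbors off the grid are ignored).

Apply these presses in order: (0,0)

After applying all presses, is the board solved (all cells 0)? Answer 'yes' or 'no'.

After press 1 at (0,0):
1 0 1 1
0 1 0 1
0 1 1 0
0 0 0 1

Lights still on: 8

Answer: no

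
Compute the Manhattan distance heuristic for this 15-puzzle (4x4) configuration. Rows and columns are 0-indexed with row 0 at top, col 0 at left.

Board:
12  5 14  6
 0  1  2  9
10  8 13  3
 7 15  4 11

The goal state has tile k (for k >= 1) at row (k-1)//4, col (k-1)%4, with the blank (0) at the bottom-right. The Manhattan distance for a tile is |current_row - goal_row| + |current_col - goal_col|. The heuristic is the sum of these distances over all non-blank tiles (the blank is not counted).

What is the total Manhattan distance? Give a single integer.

Tile 12: at (0,0), goal (2,3), distance |0-2|+|0-3| = 5
Tile 5: at (0,1), goal (1,0), distance |0-1|+|1-0| = 2
Tile 14: at (0,2), goal (3,1), distance |0-3|+|2-1| = 4
Tile 6: at (0,3), goal (1,1), distance |0-1|+|3-1| = 3
Tile 1: at (1,1), goal (0,0), distance |1-0|+|1-0| = 2
Tile 2: at (1,2), goal (0,1), distance |1-0|+|2-1| = 2
Tile 9: at (1,3), goal (2,0), distance |1-2|+|3-0| = 4
Tile 10: at (2,0), goal (2,1), distance |2-2|+|0-1| = 1
Tile 8: at (2,1), goal (1,3), distance |2-1|+|1-3| = 3
Tile 13: at (2,2), goal (3,0), distance |2-3|+|2-0| = 3
Tile 3: at (2,3), goal (0,2), distance |2-0|+|3-2| = 3
Tile 7: at (3,0), goal (1,2), distance |3-1|+|0-2| = 4
Tile 15: at (3,1), goal (3,2), distance |3-3|+|1-2| = 1
Tile 4: at (3,2), goal (0,3), distance |3-0|+|2-3| = 4
Tile 11: at (3,3), goal (2,2), distance |3-2|+|3-2| = 2
Sum: 5 + 2 + 4 + 3 + 2 + 2 + 4 + 1 + 3 + 3 + 3 + 4 + 1 + 4 + 2 = 43

Answer: 43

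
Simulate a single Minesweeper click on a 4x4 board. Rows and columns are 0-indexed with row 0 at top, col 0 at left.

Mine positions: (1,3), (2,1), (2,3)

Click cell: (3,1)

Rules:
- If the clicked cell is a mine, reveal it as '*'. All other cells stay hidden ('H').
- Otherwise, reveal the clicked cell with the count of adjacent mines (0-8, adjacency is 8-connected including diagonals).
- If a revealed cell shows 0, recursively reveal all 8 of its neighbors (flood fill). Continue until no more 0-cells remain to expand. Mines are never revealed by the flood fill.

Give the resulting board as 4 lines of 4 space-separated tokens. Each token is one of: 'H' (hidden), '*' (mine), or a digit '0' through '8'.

H H H H
H H H H
H H H H
H 1 H H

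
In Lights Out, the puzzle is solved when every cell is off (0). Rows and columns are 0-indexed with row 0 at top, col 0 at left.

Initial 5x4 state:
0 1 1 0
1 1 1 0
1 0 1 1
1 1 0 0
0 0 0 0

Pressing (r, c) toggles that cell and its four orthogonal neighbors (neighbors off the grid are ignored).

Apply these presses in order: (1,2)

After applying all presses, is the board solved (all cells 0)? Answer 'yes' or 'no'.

After press 1 at (1,2):
0 1 0 0
1 0 0 1
1 0 0 1
1 1 0 0
0 0 0 0

Lights still on: 7

Answer: no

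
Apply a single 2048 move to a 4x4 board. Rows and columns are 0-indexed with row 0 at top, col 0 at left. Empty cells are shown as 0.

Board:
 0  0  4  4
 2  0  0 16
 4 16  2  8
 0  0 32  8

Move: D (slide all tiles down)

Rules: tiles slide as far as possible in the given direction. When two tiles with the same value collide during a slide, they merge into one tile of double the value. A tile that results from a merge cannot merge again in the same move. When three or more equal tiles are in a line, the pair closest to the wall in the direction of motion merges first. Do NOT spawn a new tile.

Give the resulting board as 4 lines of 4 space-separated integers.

Answer:  0  0  0  0
 0  0  4  4
 2  0  2 16
 4 16 32 16

Derivation:
Slide down:
col 0: [0, 2, 4, 0] -> [0, 0, 2, 4]
col 1: [0, 0, 16, 0] -> [0, 0, 0, 16]
col 2: [4, 0, 2, 32] -> [0, 4, 2, 32]
col 3: [4, 16, 8, 8] -> [0, 4, 16, 16]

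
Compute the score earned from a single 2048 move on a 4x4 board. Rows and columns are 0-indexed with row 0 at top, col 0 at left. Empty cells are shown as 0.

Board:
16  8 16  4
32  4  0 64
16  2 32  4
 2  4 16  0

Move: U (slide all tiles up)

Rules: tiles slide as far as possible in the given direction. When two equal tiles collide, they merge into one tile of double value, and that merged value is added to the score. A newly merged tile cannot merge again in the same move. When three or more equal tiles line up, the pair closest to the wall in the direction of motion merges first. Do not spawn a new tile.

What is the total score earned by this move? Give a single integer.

Answer: 0

Derivation:
Slide up:
col 0: [16, 32, 16, 2] -> [16, 32, 16, 2]  score +0 (running 0)
col 1: [8, 4, 2, 4] -> [8, 4, 2, 4]  score +0 (running 0)
col 2: [16, 0, 32, 16] -> [16, 32, 16, 0]  score +0 (running 0)
col 3: [4, 64, 4, 0] -> [4, 64, 4, 0]  score +0 (running 0)
Board after move:
16  8 16  4
32  4 32 64
16  2 16  4
 2  4  0  0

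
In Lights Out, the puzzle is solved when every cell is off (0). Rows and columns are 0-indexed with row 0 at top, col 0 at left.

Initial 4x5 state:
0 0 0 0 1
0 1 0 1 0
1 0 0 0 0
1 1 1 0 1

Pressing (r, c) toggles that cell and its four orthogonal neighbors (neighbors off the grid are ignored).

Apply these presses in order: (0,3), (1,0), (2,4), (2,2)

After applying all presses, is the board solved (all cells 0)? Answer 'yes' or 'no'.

Answer: no

Derivation:
After press 1 at (0,3):
0 0 1 1 0
0 1 0 0 0
1 0 0 0 0
1 1 1 0 1

After press 2 at (1,0):
1 0 1 1 0
1 0 0 0 0
0 0 0 0 0
1 1 1 0 1

After press 3 at (2,4):
1 0 1 1 0
1 0 0 0 1
0 0 0 1 1
1 1 1 0 0

After press 4 at (2,2):
1 0 1 1 0
1 0 1 0 1
0 1 1 0 1
1 1 0 0 0

Lights still on: 11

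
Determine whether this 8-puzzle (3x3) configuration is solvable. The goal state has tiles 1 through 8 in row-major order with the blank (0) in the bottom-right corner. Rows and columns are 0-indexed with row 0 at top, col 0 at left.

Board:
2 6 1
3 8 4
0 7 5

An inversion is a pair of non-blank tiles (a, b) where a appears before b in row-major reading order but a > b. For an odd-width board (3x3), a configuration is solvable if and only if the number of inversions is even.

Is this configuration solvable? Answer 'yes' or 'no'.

Inversions (pairs i<j in row-major order where tile[i] > tile[j] > 0): 9
9 is odd, so the puzzle is not solvable.

Answer: no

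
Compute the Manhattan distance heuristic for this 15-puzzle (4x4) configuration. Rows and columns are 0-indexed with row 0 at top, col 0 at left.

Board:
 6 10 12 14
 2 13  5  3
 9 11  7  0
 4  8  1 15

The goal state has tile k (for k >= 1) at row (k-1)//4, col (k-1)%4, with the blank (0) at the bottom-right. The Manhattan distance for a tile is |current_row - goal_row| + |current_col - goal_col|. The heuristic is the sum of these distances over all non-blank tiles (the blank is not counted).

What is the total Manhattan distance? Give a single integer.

Answer: 39

Derivation:
Tile 6: (0,0)->(1,1) = 2
Tile 10: (0,1)->(2,1) = 2
Tile 12: (0,2)->(2,3) = 3
Tile 14: (0,3)->(3,1) = 5
Tile 2: (1,0)->(0,1) = 2
Tile 13: (1,1)->(3,0) = 3
Tile 5: (1,2)->(1,0) = 2
Tile 3: (1,3)->(0,2) = 2
Tile 9: (2,0)->(2,0) = 0
Tile 11: (2,1)->(2,2) = 1
Tile 7: (2,2)->(1,2) = 1
Tile 4: (3,0)->(0,3) = 6
Tile 8: (3,1)->(1,3) = 4
Tile 1: (3,2)->(0,0) = 5
Tile 15: (3,3)->(3,2) = 1
Sum: 2 + 2 + 3 + 5 + 2 + 3 + 2 + 2 + 0 + 1 + 1 + 6 + 4 + 5 + 1 = 39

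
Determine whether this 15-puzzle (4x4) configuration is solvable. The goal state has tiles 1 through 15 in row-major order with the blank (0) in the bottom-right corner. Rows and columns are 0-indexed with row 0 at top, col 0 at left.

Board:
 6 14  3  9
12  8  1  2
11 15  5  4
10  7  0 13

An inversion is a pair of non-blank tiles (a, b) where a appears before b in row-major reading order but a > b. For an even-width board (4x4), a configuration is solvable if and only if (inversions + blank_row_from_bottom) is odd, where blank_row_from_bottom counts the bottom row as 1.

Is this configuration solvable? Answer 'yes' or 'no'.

Inversions: 49
Blank is in row 3 (0-indexed from top), which is row 1 counting from the bottom (bottom = 1).
49 + 1 = 50, which is even, so the puzzle is not solvable.

Answer: no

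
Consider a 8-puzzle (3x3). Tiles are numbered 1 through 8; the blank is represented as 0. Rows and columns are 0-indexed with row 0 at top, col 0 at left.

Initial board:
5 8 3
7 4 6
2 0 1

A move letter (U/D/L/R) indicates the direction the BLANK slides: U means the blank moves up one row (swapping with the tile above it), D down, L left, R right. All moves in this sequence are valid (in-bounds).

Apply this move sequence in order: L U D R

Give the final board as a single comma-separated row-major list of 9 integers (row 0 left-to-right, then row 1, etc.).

Answer: 5, 8, 3, 7, 4, 6, 2, 0, 1

Derivation:
After move 1 (L):
5 8 3
7 4 6
0 2 1

After move 2 (U):
5 8 3
0 4 6
7 2 1

After move 3 (D):
5 8 3
7 4 6
0 2 1

After move 4 (R):
5 8 3
7 4 6
2 0 1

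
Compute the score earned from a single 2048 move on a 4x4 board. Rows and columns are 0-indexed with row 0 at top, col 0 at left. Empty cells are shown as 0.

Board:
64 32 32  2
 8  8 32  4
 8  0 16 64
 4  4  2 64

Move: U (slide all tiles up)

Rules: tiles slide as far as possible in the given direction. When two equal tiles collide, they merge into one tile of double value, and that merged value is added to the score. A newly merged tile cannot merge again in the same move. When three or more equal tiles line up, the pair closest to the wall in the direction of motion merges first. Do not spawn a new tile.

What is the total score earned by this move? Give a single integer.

Answer: 208

Derivation:
Slide up:
col 0: [64, 8, 8, 4] -> [64, 16, 4, 0]  score +16 (running 16)
col 1: [32, 8, 0, 4] -> [32, 8, 4, 0]  score +0 (running 16)
col 2: [32, 32, 16, 2] -> [64, 16, 2, 0]  score +64 (running 80)
col 3: [2, 4, 64, 64] -> [2, 4, 128, 0]  score +128 (running 208)
Board after move:
 64  32  64   2
 16   8  16   4
  4   4   2 128
  0   0   0   0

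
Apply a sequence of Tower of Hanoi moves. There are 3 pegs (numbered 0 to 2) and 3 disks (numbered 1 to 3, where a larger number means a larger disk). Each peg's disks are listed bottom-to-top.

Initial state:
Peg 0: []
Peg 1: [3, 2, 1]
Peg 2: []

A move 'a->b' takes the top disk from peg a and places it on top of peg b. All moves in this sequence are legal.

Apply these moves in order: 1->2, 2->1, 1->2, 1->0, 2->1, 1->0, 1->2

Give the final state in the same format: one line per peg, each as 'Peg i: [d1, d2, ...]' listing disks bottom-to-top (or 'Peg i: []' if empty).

After move 1 (1->2):
Peg 0: []
Peg 1: [3, 2]
Peg 2: [1]

After move 2 (2->1):
Peg 0: []
Peg 1: [3, 2, 1]
Peg 2: []

After move 3 (1->2):
Peg 0: []
Peg 1: [3, 2]
Peg 2: [1]

After move 4 (1->0):
Peg 0: [2]
Peg 1: [3]
Peg 2: [1]

After move 5 (2->1):
Peg 0: [2]
Peg 1: [3, 1]
Peg 2: []

After move 6 (1->0):
Peg 0: [2, 1]
Peg 1: [3]
Peg 2: []

After move 7 (1->2):
Peg 0: [2, 1]
Peg 1: []
Peg 2: [3]

Answer: Peg 0: [2, 1]
Peg 1: []
Peg 2: [3]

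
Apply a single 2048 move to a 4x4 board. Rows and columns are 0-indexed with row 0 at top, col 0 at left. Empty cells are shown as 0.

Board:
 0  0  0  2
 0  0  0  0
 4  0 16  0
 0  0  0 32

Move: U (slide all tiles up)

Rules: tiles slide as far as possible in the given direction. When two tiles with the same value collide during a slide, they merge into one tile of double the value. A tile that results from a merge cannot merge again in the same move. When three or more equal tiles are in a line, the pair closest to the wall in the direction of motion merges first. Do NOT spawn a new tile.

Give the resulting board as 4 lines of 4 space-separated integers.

Answer:  4  0 16  2
 0  0  0 32
 0  0  0  0
 0  0  0  0

Derivation:
Slide up:
col 0: [0, 0, 4, 0] -> [4, 0, 0, 0]
col 1: [0, 0, 0, 0] -> [0, 0, 0, 0]
col 2: [0, 0, 16, 0] -> [16, 0, 0, 0]
col 3: [2, 0, 0, 32] -> [2, 32, 0, 0]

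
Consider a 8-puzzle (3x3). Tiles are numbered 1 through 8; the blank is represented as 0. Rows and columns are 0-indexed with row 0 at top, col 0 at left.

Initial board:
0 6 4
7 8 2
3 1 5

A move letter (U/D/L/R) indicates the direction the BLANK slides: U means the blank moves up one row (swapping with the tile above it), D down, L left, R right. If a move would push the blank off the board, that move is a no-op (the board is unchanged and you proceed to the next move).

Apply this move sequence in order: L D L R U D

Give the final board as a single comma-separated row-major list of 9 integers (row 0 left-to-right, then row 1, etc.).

After move 1 (L):
0 6 4
7 8 2
3 1 5

After move 2 (D):
7 6 4
0 8 2
3 1 5

After move 3 (L):
7 6 4
0 8 2
3 1 5

After move 4 (R):
7 6 4
8 0 2
3 1 5

After move 5 (U):
7 0 4
8 6 2
3 1 5

After move 6 (D):
7 6 4
8 0 2
3 1 5

Answer: 7, 6, 4, 8, 0, 2, 3, 1, 5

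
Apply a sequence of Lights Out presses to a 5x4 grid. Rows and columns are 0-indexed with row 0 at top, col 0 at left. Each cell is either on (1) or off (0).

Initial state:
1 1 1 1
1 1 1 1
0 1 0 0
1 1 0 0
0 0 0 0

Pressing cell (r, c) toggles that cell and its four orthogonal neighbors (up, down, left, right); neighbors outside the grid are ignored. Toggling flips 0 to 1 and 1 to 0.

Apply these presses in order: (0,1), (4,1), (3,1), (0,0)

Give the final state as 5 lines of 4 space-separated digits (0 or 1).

Answer: 1 1 0 1
0 0 1 1
0 0 0 0
0 1 1 0
1 0 1 0

Derivation:
After press 1 at (0,1):
0 0 0 1
1 0 1 1
0 1 0 0
1 1 0 0
0 0 0 0

After press 2 at (4,1):
0 0 0 1
1 0 1 1
0 1 0 0
1 0 0 0
1 1 1 0

After press 3 at (3,1):
0 0 0 1
1 0 1 1
0 0 0 0
0 1 1 0
1 0 1 0

After press 4 at (0,0):
1 1 0 1
0 0 1 1
0 0 0 0
0 1 1 0
1 0 1 0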